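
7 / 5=1.40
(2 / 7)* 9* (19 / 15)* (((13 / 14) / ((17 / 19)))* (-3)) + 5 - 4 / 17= -22392 / 4165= -5.38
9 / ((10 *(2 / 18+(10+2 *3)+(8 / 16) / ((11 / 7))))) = 891 / 16265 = 0.05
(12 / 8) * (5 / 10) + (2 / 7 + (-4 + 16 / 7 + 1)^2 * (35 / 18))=73 / 36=2.03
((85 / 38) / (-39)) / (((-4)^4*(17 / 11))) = -0.00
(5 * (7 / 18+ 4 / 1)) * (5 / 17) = 1975 / 306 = 6.45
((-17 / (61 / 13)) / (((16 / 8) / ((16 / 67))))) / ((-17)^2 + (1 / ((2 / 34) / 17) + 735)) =-136 / 412787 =-0.00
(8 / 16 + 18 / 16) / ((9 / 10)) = 65 / 36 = 1.81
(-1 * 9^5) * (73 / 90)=-478953 / 10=-47895.30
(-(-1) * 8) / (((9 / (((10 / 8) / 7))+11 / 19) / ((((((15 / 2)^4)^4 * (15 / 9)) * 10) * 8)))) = 5199989948272705078125 / 2479616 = 2097094851893480.72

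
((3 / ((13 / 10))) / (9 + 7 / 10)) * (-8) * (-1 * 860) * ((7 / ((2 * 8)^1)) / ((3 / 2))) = 602000 / 1261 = 477.40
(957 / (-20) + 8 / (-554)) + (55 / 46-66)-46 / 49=-113.61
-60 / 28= -15 / 7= -2.14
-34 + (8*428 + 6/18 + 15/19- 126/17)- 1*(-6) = 3284630/969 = 3389.71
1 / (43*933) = 1 / 40119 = 0.00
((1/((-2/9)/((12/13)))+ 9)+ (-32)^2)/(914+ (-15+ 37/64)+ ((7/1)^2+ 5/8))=856000/789737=1.08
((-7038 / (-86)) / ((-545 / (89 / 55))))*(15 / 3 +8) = -4071483 / 1288925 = -3.16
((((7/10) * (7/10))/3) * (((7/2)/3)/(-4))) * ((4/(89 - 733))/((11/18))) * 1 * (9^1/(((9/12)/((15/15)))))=147/25300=0.01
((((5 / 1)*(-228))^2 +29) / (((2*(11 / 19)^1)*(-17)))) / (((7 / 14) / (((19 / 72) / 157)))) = -469166069 / 2113848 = -221.95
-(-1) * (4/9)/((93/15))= 20/279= 0.07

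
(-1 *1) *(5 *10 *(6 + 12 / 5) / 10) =-42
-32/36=-8/9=-0.89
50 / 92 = 25 / 46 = 0.54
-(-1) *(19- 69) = -50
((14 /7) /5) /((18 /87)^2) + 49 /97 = 85987 /8730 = 9.85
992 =992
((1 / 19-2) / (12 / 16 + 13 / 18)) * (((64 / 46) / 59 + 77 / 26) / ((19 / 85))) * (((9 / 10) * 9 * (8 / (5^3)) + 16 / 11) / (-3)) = 11.62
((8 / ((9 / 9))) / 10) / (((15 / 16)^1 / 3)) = 2.56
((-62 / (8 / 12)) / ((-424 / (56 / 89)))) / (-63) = -31 / 14151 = -0.00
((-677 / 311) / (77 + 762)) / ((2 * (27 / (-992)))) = 335792 / 7045083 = 0.05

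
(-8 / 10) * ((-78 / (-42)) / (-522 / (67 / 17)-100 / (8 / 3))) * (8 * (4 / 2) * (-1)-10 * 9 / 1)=-738608 / 797055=-0.93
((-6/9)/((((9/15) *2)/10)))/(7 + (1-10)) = 25/9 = 2.78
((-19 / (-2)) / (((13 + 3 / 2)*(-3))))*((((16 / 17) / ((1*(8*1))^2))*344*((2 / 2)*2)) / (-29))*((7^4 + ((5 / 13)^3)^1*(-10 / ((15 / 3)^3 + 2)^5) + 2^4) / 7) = 26.31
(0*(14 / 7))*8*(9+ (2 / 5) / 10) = 0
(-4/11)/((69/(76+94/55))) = -17096/41745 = -0.41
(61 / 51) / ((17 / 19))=1159 / 867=1.34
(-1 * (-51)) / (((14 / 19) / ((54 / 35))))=26163 / 245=106.79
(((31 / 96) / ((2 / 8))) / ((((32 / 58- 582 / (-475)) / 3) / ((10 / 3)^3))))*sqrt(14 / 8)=53378125*sqrt(7) / 1321812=106.84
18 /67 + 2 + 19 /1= 21.27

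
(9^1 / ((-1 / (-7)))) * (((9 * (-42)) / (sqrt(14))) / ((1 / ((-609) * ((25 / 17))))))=25897725 * sqrt(14) / 17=5700024.36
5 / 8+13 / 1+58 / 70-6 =2367 / 280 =8.45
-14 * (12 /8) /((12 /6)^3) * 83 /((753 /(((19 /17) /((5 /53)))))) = -585067 /170680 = -3.43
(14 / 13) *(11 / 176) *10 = 35 / 52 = 0.67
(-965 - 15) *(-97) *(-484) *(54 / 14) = -177463440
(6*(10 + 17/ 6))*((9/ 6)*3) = 693/ 2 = 346.50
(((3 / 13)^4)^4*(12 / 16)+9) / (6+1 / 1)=23954997930723614439 / 18631665057129035548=1.29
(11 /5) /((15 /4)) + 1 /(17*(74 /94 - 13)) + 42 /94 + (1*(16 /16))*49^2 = 2402.03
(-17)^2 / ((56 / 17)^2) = 83521 / 3136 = 26.63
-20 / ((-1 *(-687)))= -20 / 687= -0.03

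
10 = 10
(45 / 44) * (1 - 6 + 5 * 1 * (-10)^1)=-225 / 4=-56.25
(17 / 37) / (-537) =-17 / 19869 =-0.00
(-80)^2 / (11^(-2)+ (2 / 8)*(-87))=-3097600 / 10523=-294.36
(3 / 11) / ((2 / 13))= 39 / 22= 1.77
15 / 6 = 5 / 2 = 2.50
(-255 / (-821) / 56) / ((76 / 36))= 2295 / 873544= 0.00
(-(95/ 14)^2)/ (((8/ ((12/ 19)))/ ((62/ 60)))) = -2945/ 784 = -3.76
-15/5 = -3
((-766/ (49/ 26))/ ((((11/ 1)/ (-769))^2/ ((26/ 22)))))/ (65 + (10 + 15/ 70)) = -23555091352/ 754677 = -31212.15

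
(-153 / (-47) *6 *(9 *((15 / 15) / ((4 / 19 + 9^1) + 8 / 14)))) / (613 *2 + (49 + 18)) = 366282 / 26354357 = 0.01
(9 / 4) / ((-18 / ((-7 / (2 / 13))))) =91 / 16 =5.69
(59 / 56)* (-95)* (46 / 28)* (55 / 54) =-7090325 / 42336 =-167.48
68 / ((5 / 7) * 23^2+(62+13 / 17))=4046 / 26217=0.15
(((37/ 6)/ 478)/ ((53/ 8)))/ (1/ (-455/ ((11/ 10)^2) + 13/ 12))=-20143799/ 27588726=-0.73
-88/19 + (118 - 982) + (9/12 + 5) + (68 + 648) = -11163/76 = -146.88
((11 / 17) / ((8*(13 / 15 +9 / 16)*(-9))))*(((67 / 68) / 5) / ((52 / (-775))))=0.02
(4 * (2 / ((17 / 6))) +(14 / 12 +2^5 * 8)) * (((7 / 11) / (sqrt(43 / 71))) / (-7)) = -26519 * sqrt(3053) / 48246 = -30.37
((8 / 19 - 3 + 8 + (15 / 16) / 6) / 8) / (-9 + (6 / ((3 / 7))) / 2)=-3391 / 9728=-0.35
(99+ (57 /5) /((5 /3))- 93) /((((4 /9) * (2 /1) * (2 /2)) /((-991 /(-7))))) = 2862999 /1400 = 2045.00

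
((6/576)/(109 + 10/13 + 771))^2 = 169/1208240640000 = 0.00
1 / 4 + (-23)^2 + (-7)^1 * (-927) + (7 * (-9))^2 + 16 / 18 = 10988.14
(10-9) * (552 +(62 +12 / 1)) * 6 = 3756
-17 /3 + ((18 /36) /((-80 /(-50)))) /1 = -257 /48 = -5.35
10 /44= 5 /22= 0.23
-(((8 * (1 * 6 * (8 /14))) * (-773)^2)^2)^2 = -173237084506675299201367331045376 /2401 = -72152055188119658143010130000.00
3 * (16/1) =48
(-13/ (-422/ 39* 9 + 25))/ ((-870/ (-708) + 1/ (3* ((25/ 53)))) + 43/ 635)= 189947550/ 2118654913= 0.09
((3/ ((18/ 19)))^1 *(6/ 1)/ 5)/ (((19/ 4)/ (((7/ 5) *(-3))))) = -84/ 25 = -3.36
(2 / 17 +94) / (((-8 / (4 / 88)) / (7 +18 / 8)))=-925 / 187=-4.95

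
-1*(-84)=84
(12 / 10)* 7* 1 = 42 / 5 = 8.40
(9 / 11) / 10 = 9 / 110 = 0.08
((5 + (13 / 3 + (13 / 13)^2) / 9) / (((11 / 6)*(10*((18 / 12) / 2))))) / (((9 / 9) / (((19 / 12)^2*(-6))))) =-54511 / 8910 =-6.12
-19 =-19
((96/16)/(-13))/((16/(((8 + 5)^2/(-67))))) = 39/536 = 0.07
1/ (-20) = -1/ 20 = -0.05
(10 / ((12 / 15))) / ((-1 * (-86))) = 25 / 172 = 0.15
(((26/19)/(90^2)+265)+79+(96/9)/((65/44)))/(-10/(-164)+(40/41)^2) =590608606729/1703095875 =346.79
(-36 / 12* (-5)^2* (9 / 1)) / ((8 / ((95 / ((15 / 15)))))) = -64125 / 8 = -8015.62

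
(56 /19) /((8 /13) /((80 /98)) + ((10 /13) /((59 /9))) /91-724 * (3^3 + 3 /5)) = -19543160 /132492592327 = -0.00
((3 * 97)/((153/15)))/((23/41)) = 19885/391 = 50.86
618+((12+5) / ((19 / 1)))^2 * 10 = 225988 / 361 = 626.01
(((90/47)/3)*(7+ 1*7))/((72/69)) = 805/94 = 8.56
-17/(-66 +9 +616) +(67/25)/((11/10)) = 73971/30745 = 2.41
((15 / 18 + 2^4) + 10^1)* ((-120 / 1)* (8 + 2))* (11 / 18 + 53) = -1726277.78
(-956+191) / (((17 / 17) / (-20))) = 15300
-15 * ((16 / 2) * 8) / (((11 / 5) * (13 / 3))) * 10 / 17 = -144000 / 2431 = -59.23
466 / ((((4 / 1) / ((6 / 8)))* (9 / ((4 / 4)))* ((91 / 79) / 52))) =18407 / 42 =438.26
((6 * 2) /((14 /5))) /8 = 15 /28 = 0.54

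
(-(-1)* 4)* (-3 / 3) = -4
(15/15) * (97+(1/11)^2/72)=845065/8712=97.00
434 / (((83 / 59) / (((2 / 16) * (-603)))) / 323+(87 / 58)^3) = 39898040112 / 310261705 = 128.59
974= 974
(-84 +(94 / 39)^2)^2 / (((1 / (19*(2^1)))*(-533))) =-435.88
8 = 8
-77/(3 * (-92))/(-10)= -77/2760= -0.03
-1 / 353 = -0.00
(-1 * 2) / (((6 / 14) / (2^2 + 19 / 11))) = -294 / 11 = -26.73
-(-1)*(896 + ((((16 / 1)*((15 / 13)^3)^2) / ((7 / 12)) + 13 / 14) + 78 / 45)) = 976520567671 / 1013629890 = 963.39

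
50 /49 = 1.02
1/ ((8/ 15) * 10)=3/ 16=0.19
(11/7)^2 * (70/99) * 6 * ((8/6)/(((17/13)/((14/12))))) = 5720/459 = 12.46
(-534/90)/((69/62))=-5518/1035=-5.33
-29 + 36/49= -1385/49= -28.27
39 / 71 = 0.55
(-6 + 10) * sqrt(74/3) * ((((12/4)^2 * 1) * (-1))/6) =-2 * sqrt(222) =-29.80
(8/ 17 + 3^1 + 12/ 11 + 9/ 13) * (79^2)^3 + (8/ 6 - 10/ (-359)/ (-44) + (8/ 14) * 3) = 4255714758310379513/ 3332238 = 1277134093756.32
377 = 377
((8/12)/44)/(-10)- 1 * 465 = -306901/660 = -465.00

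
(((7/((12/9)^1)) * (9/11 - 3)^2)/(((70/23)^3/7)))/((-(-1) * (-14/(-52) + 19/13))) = 3.59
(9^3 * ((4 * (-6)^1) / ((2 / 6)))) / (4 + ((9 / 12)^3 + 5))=-373248 / 67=-5570.87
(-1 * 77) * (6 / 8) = -231 / 4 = -57.75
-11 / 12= -0.92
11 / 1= 11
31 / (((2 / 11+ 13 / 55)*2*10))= 341 / 92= 3.71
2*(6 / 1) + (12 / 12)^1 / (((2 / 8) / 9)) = 48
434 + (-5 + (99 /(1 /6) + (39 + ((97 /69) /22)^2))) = 2447201497 /2304324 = 1062.00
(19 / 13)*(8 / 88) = 19 / 143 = 0.13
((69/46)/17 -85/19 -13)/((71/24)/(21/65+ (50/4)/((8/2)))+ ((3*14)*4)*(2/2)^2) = -60411549/586753402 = -0.10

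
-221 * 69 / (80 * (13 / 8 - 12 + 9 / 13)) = 198237 / 10070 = 19.69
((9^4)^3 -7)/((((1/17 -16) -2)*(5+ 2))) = -4801302120058/2135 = -2248853452.02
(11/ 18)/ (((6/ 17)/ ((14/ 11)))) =119/ 54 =2.20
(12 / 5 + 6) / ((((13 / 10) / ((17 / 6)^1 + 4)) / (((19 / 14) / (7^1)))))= 779 / 91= 8.56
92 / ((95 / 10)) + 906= 17398 / 19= 915.68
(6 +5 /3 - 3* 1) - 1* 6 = -4 /3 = -1.33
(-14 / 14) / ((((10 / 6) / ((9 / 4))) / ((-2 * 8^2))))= 864 / 5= 172.80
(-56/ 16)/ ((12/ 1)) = -7/ 24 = -0.29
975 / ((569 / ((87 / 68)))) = 84825 / 38692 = 2.19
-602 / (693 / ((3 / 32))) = -43 / 528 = -0.08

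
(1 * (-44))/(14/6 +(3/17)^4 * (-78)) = -11024772/565693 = -19.49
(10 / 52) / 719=5 / 18694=0.00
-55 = -55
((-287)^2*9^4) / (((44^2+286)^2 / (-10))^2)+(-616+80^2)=35248827697539801 / 6094193324164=5784.00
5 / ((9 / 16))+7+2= 161 / 9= 17.89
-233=-233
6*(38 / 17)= 228 / 17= 13.41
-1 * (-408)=408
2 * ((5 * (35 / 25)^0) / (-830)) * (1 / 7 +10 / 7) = -11 / 581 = -0.02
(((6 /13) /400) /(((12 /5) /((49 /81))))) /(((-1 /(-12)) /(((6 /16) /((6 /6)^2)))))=49 /37440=0.00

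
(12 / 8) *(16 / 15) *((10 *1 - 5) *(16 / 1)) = 128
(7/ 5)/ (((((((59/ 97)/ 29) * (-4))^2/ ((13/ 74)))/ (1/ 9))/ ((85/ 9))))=36.67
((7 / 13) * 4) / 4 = 7 / 13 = 0.54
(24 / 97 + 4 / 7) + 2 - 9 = -6.18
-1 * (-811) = 811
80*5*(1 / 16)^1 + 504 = 529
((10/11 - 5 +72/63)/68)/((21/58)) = -6583/54978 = -0.12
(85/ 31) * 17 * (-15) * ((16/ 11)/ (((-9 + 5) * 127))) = 86700/ 43307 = 2.00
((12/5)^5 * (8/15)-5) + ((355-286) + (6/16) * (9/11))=146814451/1375000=106.77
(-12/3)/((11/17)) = -68/11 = -6.18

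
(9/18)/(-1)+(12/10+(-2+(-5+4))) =-23/10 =-2.30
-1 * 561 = -561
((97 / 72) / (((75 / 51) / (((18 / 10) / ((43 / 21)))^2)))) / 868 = 934983 / 1146380000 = 0.00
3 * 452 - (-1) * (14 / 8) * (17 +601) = 4875 / 2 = 2437.50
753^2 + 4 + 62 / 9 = 5103179 / 9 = 567019.89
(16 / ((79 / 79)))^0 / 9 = 1 / 9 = 0.11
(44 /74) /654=11 /12099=0.00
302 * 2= 604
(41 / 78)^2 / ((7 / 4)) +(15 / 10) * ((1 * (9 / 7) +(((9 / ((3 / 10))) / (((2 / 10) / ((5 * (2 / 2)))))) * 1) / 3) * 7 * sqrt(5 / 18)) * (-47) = -65358.59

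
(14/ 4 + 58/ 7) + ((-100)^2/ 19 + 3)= 143933/ 266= 541.10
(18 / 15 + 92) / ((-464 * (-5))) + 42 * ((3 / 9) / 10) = 8353 / 5800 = 1.44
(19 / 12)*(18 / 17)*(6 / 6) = 57 / 34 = 1.68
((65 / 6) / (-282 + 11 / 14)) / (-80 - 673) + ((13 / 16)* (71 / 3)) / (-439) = -2733093883 / 62469229392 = -0.04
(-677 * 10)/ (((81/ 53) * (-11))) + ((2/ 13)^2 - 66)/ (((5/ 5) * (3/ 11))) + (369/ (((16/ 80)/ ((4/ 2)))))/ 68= 1101020815/ 5119686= 215.06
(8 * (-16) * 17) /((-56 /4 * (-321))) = -1088 /2247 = -0.48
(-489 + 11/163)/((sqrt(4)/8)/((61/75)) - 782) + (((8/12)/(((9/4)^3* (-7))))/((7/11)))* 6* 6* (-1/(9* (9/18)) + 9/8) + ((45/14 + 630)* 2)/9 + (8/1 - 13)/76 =35663124094021747/253204779693852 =140.85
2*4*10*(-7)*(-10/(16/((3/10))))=105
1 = 1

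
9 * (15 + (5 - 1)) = 171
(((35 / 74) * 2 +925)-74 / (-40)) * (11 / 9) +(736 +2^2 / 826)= 5143523167 / 2750580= 1869.98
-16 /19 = -0.84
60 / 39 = 20 / 13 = 1.54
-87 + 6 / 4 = -171 / 2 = -85.50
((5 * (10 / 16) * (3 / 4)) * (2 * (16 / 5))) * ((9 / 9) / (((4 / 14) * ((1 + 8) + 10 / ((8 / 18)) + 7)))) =15 / 11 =1.36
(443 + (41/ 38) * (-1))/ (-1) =-16793/ 38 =-441.92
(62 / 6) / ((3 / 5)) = 17.22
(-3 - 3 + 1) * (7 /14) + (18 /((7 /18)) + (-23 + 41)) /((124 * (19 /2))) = -20165 /8246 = -2.45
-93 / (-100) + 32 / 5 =733 / 100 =7.33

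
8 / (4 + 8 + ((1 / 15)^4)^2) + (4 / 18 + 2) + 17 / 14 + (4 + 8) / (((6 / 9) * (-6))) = 4274901562555 / 3875090625126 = 1.10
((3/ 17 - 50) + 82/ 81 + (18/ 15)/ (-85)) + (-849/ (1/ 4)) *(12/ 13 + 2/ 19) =-30109614517/ 8502975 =-3541.07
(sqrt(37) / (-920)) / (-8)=sqrt(37) / 7360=0.00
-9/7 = -1.29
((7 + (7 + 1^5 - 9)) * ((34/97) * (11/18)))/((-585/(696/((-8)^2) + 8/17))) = -16973/680940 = -0.02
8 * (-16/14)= -9.14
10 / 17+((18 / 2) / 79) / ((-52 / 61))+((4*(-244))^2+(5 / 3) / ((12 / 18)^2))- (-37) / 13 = 16631147483 / 17459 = 952583.05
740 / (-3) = -740 / 3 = -246.67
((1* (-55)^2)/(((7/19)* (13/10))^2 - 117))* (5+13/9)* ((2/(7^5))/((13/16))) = -202679840000/8289280014561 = -0.02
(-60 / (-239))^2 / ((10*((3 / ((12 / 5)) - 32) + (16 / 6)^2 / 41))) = -531360 / 2577927851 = -0.00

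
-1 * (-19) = 19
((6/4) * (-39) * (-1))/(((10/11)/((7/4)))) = 9009/80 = 112.61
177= 177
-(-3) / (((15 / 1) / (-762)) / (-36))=27432 / 5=5486.40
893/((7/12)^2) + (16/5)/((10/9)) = 2627.21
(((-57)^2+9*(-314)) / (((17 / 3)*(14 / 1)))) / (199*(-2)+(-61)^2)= 1269 / 790874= 0.00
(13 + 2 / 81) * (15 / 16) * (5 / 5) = 12.21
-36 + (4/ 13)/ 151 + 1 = -68701/ 1963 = -35.00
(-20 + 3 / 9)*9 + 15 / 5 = -174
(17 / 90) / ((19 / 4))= 34 / 855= 0.04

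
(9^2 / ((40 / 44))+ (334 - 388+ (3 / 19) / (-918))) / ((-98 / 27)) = -765264 / 79135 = -9.67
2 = 2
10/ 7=1.43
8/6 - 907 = -2717/3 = -905.67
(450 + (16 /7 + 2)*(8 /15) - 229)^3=3818360547 /343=11132246.49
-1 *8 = -8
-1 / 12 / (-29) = 1 / 348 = 0.00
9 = 9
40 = 40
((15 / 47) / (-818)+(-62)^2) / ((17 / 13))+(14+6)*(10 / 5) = 1947366597 / 653582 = 2979.53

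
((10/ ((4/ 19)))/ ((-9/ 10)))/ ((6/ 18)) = -475/ 3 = -158.33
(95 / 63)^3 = 3.43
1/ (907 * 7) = 1/ 6349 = 0.00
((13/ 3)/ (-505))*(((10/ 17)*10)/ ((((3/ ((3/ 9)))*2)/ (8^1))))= -0.02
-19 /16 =-1.19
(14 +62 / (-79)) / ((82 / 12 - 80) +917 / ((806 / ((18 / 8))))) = -0.19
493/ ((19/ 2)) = 51.89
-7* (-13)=91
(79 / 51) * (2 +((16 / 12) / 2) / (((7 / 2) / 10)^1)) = 6478 / 1071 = 6.05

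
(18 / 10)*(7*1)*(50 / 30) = 21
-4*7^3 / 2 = -686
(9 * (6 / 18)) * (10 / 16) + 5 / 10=19 / 8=2.38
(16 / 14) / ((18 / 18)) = 8 / 7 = 1.14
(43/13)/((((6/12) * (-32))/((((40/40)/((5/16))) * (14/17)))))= -0.54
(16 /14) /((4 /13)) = 26 /7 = 3.71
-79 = -79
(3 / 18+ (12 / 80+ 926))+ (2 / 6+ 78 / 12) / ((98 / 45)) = 683149 / 735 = 929.45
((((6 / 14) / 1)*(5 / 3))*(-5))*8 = -200 / 7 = -28.57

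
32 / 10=16 / 5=3.20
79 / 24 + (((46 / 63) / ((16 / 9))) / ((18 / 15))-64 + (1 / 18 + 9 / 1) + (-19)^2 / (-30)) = -319253 / 5040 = -63.34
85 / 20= 17 / 4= 4.25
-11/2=-5.50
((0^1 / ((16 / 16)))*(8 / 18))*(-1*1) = 0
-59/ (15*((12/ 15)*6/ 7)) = -413/ 72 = -5.74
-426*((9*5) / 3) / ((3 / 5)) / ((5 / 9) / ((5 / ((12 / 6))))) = -47925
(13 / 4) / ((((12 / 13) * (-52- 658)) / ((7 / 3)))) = -1183 / 102240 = -0.01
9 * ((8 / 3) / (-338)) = -12 / 169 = -0.07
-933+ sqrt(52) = -933+ 2*sqrt(13) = -925.79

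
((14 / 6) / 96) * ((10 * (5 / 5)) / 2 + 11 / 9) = 49 / 324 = 0.15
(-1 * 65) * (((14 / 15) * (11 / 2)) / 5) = -1001 / 15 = -66.73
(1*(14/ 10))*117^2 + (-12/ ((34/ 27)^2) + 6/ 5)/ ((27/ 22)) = 249168149/ 13005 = 19159.41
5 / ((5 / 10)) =10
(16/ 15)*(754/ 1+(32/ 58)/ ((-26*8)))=4548112/ 5655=804.26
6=6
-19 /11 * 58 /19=-58 /11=-5.27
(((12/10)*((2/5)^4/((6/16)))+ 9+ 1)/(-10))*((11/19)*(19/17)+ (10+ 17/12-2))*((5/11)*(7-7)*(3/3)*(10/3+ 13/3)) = 0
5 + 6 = 11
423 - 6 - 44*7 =109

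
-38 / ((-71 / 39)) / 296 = 741 / 10508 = 0.07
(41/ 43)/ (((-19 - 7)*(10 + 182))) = -41/ 214656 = -0.00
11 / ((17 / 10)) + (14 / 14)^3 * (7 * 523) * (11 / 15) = 686257 / 255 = 2691.20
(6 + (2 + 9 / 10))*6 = 267 / 5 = 53.40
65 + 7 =72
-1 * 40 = -40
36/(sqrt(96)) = 3 * sqrt(6)/2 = 3.67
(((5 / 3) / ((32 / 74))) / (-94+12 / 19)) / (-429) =3515 / 36530208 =0.00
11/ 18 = 0.61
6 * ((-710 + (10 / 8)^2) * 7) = -238035 / 8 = -29754.38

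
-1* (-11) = 11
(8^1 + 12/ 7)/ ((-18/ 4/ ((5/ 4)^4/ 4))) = -10625/ 8064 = -1.32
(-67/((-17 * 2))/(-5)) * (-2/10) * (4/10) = 67/2125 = 0.03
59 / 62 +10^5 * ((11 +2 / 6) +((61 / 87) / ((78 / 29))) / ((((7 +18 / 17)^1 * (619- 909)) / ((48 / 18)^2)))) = 293945121150571 / 259381278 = 1133254.97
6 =6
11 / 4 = 2.75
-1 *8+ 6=-2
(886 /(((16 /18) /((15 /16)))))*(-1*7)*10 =-2093175 /32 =-65411.72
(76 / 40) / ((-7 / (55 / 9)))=-209 / 126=-1.66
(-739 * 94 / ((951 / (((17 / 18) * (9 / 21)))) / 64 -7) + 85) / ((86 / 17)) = -619066033 / 1390018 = -445.37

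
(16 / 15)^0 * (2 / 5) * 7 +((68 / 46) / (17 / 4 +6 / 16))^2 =2.90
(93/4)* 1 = 93/4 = 23.25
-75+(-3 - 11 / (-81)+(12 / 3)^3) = -1123 / 81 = -13.86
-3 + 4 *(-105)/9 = -149/3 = -49.67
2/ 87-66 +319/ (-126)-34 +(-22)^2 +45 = 1558399/ 3654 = 426.49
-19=-19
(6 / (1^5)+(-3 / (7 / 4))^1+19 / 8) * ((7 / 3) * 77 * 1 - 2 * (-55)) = 324137 / 168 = 1929.39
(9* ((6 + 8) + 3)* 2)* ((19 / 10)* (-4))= -11628 / 5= -2325.60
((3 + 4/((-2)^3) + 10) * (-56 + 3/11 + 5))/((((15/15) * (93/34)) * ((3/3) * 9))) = -850/33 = -25.76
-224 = -224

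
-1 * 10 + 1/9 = -89/9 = -9.89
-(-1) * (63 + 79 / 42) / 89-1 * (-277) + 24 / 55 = 57188017 / 205590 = 278.17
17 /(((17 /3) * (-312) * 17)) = -1 /1768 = -0.00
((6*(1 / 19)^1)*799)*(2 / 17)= 564 / 19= 29.68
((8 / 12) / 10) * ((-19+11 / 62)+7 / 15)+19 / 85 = -237197 / 237150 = -1.00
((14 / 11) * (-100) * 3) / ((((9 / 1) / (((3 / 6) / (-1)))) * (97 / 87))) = 20300 / 1067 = 19.03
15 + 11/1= 26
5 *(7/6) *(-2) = -35/3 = -11.67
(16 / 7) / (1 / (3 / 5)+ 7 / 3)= 4 / 7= 0.57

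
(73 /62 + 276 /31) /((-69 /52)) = -16250 /2139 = -7.60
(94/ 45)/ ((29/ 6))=188/ 435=0.43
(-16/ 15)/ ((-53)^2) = -16/ 42135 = -0.00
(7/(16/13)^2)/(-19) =-1183/4864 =-0.24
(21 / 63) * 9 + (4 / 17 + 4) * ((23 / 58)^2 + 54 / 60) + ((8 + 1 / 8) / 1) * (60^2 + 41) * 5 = 84594264017 / 571880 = 147923.10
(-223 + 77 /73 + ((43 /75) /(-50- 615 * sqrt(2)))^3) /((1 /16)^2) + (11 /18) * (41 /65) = -3899603191948939622337451429 /68633734530916638281250- 1062534092224 * sqrt(2) /20089490261947265625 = -56817.59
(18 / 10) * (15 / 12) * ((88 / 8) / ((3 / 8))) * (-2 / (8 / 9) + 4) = 231 / 2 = 115.50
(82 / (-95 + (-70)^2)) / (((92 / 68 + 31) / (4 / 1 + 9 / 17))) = 287 / 120125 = 0.00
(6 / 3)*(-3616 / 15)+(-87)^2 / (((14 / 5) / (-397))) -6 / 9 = -75156121 / 70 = -1073658.87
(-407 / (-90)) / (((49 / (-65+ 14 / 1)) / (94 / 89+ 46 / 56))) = -32374001 / 3663240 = -8.84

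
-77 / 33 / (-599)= 0.00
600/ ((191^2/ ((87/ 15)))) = 3480/ 36481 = 0.10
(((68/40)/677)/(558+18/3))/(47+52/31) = 527/5761784520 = 0.00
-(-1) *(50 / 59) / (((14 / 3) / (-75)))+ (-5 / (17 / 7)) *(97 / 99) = -10869010 / 695079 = -15.64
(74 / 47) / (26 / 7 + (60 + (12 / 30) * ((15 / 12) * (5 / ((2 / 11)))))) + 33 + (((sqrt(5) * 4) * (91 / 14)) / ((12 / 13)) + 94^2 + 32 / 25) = 169 * sqrt(5) / 6 + 22606625651 / 2548575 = 8933.28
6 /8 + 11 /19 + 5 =481 /76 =6.33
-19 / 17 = -1.12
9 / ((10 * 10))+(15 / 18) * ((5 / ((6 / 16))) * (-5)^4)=6250081 / 900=6944.53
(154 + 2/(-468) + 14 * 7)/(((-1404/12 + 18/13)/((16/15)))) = -471736/202905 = -2.32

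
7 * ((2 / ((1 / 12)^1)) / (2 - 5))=-56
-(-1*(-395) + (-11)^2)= -516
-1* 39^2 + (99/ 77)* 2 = -10629/ 7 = -1518.43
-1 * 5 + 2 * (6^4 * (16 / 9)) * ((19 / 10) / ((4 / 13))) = 142247 / 5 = 28449.40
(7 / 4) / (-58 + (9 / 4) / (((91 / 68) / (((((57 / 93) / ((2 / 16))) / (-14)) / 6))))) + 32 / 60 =34639013 / 68835840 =0.50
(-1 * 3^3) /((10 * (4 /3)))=-81 /40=-2.02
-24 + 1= -23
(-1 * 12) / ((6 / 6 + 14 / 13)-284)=156 / 3665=0.04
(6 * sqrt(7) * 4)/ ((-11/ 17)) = -408 * sqrt(7)/ 11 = -98.13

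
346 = 346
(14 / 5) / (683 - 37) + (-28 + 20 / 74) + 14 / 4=-2895177 / 119510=-24.23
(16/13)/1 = 16/13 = 1.23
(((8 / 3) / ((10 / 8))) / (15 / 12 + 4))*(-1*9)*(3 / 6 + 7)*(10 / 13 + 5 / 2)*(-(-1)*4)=-32640 / 91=-358.68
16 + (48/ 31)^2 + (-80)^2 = 6168080/ 961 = 6418.40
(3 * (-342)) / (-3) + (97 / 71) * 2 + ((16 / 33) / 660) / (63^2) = 344.73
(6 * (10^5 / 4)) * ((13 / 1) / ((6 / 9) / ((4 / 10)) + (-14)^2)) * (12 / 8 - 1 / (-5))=9945000 / 593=16770.66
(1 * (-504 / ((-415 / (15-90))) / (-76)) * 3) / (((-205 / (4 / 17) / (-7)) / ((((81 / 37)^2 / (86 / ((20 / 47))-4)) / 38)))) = 148803480 / 8091107215097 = 0.00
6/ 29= 0.21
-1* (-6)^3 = 216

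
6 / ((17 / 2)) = 12 / 17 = 0.71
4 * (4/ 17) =16/ 17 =0.94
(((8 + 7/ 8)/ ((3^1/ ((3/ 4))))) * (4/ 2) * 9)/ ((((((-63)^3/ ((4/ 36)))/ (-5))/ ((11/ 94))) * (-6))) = -3905/ 2256424128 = -0.00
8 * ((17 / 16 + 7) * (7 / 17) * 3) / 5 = 2709 / 170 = 15.94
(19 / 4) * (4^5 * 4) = 19456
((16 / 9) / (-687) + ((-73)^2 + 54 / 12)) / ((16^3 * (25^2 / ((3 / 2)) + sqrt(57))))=41221268125 / 13186069327872 - 65954029 * sqrt(57) / 8790712885248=0.00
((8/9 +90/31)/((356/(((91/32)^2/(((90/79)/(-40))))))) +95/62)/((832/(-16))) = 170748391/5949904896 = 0.03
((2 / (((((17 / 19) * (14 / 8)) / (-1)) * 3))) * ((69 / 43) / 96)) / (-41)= 437 / 2517564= 0.00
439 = 439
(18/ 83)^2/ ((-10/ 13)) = -2106/ 34445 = -0.06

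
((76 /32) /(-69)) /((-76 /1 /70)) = 35 /1104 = 0.03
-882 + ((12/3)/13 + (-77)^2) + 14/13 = 65629/13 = 5048.38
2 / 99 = 0.02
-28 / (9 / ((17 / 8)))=-119 / 18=-6.61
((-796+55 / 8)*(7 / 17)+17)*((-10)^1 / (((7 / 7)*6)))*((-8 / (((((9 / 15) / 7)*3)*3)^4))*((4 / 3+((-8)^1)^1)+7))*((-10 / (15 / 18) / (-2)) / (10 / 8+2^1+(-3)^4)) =-2513786975000 / 9133876467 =-275.22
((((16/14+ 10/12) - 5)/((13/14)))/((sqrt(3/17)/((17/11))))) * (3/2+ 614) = -2657729 * sqrt(51)/2574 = -7373.73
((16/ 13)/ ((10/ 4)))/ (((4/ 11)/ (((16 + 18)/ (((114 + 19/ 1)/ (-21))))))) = -8976/ 1235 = -7.27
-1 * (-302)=302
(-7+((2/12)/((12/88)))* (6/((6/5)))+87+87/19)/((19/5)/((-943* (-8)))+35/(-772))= -112897619680/55811493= -2022.84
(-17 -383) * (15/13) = -6000/13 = -461.54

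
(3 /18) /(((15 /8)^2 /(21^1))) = 224 /225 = 1.00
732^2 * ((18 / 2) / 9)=535824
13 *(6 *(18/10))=140.40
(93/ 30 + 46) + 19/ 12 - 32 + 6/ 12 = 19.18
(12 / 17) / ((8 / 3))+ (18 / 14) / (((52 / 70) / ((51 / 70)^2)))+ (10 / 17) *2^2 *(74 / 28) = 3206213 / 433160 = 7.40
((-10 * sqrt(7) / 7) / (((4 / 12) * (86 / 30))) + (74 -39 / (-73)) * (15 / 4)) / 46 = 81615 / 13432 -225 * sqrt(7) / 6923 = 5.99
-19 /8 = -2.38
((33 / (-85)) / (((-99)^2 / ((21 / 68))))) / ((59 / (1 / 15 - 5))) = 0.00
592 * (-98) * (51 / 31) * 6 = -17752896 / 31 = -572674.06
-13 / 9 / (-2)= 13 / 18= 0.72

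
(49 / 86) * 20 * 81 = 39690 / 43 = 923.02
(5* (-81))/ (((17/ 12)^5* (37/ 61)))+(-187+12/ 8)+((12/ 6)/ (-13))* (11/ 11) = -413417298903/ 1365902434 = -302.67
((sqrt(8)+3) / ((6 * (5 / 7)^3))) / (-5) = -343 / 1250-343 * sqrt(2) / 1875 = -0.53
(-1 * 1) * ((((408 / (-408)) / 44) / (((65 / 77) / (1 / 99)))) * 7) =49 / 25740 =0.00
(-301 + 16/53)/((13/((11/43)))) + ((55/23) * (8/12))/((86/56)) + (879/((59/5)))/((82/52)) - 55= -62508296222/4945072197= -12.64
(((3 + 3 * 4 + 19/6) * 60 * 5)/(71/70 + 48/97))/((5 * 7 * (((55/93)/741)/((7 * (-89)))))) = -9078569676540/112717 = -80543038.55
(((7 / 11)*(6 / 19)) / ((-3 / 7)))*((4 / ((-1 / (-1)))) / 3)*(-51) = 6664 / 209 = 31.89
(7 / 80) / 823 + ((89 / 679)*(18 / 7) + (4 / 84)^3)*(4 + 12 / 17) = 1595410099723 / 1005468251760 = 1.59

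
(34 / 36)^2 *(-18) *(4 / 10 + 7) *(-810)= 96237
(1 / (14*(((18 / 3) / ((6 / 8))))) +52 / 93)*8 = 5917 / 1302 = 4.54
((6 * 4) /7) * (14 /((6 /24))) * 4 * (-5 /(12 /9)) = -2880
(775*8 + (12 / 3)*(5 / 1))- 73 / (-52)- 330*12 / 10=302921 / 52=5825.40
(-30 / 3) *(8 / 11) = -80 / 11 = -7.27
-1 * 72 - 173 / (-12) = -691 / 12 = -57.58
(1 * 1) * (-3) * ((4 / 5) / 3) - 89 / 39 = -601 / 195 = -3.08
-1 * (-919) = 919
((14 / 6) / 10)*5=7 / 6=1.17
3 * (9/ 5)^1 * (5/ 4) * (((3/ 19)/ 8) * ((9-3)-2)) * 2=81/ 76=1.07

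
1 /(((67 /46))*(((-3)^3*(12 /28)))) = -322 /5427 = -0.06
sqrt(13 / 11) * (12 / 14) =0.93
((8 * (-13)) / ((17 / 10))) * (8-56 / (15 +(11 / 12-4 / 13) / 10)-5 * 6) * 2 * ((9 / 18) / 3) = 125684000 / 239649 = 524.45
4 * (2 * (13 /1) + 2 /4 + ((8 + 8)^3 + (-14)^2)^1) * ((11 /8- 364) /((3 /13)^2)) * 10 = -2352474085 /2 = -1176237042.50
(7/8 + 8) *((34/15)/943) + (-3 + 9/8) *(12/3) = -423143/56580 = -7.48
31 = 31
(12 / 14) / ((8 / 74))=111 / 14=7.93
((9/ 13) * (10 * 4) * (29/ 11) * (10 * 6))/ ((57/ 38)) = 417600/ 143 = 2920.28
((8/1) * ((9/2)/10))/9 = 2/5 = 0.40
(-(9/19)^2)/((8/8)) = -81/361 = -0.22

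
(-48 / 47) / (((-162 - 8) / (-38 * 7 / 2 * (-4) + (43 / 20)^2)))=13701 / 4250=3.22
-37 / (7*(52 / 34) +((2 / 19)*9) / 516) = -1027786 / 297439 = -3.46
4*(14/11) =56/11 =5.09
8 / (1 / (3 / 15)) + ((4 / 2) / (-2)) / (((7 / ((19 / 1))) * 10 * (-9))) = 1.63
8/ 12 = 2/ 3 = 0.67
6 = 6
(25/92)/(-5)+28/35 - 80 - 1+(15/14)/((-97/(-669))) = -22758593/312340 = -72.86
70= 70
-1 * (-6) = 6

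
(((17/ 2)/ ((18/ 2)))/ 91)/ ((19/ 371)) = 901/ 4446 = 0.20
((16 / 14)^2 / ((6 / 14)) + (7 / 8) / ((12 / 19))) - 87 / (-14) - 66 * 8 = -115887 / 224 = -517.35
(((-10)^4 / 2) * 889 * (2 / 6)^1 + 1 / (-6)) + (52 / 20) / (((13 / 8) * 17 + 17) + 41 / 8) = 2948516439 / 1990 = 1481666.55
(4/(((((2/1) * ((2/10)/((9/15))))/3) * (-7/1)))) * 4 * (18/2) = -648/7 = -92.57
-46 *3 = -138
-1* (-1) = 1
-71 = -71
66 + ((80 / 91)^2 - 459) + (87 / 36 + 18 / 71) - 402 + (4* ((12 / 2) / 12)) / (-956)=-1334761278841 / 1686243468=-791.56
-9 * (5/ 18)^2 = -25/ 36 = -0.69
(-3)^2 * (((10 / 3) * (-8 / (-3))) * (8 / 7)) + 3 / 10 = 6421 / 70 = 91.73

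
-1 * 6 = -6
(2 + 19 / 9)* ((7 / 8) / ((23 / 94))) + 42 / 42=13001 / 828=15.70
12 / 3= 4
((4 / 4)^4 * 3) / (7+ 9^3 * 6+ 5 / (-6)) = 18 / 26281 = 0.00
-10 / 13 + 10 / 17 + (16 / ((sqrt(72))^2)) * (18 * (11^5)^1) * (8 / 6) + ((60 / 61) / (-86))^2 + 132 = 3918671950478128 / 4561525527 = 859070.49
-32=-32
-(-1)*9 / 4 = 9 / 4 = 2.25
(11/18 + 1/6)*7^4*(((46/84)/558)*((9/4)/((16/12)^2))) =55223/23808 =2.32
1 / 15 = 0.07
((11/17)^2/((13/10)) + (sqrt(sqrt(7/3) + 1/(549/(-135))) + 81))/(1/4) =329.82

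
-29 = -29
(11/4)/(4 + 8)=11/48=0.23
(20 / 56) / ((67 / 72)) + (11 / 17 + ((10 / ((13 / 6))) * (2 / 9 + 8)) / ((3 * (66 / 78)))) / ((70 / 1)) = 0.61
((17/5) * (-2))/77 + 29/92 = 8037/35420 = 0.23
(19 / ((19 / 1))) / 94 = 1 / 94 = 0.01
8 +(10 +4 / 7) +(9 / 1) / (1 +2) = 151 / 7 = 21.57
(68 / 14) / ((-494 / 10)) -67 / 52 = -9591 / 6916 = -1.39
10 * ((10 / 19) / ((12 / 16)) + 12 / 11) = 11240 / 627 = 17.93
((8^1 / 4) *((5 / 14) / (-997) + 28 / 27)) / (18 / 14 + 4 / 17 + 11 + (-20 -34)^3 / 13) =-86342269 / 503892615474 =-0.00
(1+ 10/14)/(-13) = -12/91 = -0.13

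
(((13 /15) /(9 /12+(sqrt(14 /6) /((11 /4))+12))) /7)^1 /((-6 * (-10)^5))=26741 /1649149250000- 143 * sqrt(21) /927646453125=0.00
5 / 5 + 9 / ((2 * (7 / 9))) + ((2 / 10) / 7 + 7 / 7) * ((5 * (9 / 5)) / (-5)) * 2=1079 / 350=3.08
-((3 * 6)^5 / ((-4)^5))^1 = 59049 / 32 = 1845.28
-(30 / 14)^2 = -225 / 49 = -4.59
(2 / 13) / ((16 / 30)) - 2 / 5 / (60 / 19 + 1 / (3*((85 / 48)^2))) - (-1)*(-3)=-16509073 / 5825196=-2.83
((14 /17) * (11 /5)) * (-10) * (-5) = 1540 /17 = 90.59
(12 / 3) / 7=4 / 7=0.57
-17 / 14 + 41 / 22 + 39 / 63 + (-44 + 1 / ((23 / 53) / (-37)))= -680024 / 5313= -127.99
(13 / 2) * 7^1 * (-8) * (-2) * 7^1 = 5096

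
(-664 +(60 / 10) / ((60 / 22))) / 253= -3309 / 1265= -2.62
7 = 7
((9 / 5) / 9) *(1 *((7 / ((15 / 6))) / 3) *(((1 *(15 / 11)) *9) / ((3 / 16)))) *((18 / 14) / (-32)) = -27 / 55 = -0.49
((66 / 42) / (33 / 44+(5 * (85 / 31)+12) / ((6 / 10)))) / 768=341 / 7266112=0.00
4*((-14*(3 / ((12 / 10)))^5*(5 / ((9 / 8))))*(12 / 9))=-32407.41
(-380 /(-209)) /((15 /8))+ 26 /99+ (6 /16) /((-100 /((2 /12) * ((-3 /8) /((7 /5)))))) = 2186537 /1774080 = 1.23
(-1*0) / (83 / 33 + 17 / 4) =0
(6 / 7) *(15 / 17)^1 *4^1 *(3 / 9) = 120 / 119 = 1.01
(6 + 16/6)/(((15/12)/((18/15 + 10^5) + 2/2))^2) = 104004576050336/1875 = 55469107226.85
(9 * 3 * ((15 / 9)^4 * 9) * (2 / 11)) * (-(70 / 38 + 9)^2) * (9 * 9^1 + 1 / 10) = -12905848500 / 3971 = -3250024.80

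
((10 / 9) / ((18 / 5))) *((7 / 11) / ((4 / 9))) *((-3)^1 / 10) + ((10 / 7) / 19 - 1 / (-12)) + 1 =36023 / 35112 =1.03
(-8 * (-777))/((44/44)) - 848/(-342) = 1063360/171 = 6218.48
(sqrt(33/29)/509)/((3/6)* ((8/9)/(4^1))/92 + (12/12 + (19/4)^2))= 3312* sqrt(957)/1151992723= 0.00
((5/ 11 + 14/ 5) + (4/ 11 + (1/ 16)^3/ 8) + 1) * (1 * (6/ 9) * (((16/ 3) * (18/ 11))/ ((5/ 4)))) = 21.50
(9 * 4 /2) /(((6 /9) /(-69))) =-1863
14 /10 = 7 /5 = 1.40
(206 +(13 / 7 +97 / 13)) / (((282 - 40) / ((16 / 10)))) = 78376 / 55055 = 1.42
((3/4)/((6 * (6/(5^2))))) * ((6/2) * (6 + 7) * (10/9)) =22.57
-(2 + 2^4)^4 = -104976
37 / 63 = 0.59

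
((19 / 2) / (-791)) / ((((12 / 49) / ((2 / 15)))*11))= -133 / 223740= -0.00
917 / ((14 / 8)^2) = 299.43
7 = 7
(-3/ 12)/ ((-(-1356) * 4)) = -1/ 21696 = -0.00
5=5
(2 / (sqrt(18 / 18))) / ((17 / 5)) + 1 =1.59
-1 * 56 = -56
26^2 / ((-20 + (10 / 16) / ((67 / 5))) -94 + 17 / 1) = -362336 / 51967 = -6.97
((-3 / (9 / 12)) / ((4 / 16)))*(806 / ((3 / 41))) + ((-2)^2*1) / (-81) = -14275876 / 81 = -176245.38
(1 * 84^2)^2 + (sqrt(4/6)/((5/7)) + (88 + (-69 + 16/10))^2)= 7 * sqrt(6)/15 + 1244689009/25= 49787561.50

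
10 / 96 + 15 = 15.10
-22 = -22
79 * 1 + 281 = 360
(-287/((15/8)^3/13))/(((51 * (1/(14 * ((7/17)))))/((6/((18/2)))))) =-374413312/8778375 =-42.65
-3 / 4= -0.75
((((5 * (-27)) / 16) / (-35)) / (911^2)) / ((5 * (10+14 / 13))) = 39 / 7436092160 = 0.00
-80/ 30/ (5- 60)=8/ 165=0.05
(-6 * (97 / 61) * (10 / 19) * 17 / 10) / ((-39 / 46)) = 151708 / 15067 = 10.07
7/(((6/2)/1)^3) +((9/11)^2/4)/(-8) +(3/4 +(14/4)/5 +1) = 1405249/522720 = 2.69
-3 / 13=-0.23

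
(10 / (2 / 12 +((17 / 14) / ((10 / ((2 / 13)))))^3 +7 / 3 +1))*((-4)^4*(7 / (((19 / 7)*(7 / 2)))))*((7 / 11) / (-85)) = -37811178496000 / 9371049626389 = -4.03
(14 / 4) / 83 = 7 / 166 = 0.04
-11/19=-0.58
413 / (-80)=-413 / 80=-5.16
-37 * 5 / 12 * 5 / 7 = -925 / 84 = -11.01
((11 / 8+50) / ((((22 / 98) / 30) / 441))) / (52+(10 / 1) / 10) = 133219485 / 2332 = 57126.71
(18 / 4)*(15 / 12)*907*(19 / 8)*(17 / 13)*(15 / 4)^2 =2966230125 / 13312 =222823.78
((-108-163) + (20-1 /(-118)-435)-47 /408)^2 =272776967753521 /579461184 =470742.43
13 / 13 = 1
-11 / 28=-0.39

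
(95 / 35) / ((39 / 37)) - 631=-171560 / 273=-628.42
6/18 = 0.33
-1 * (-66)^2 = -4356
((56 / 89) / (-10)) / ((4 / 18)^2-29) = 0.00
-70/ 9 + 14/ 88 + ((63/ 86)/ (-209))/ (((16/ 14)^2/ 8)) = -898849/ 117648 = -7.64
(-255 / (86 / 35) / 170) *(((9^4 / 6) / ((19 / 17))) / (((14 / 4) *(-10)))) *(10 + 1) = 1226907 / 6536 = 187.72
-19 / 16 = -1.19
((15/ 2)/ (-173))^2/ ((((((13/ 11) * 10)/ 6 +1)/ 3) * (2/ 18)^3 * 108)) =601425/ 46928672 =0.01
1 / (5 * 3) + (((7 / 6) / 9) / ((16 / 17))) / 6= 2323 / 25920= 0.09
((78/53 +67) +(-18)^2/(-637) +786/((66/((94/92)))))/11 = 1368883983/187913726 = 7.28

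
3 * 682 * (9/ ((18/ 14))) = 14322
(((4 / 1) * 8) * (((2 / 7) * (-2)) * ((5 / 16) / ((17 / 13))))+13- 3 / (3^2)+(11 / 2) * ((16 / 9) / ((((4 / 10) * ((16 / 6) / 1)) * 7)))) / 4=2.40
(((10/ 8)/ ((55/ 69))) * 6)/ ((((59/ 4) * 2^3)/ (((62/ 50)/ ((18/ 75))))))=2139/ 5192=0.41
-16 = -16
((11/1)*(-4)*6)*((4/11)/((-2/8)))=384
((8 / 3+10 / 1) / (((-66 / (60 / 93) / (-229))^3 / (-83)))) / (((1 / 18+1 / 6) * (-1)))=53067.97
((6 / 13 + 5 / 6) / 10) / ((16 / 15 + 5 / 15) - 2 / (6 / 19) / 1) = -101 / 3848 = -0.03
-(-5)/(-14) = -5/14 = -0.36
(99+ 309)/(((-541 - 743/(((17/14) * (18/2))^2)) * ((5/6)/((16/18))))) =-0.80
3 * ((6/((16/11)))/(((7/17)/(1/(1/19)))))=31977/56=571.02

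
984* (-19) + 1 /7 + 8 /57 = -7459591 /399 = -18695.72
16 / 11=1.45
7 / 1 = 7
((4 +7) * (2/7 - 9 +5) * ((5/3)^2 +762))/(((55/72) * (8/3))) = -536874/35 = -15339.26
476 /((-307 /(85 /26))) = -20230 /3991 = -5.07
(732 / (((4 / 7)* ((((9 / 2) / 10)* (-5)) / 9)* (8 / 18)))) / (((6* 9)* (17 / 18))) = -3843 / 17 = -226.06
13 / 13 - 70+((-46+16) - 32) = -131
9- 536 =-527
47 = 47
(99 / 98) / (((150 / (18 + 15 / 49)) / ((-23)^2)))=65.22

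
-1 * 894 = -894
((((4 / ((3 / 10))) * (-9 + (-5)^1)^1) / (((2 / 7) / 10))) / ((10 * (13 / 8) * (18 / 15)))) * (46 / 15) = -360640 / 351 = -1027.46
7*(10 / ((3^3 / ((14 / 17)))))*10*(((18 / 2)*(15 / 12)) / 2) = 6125 / 51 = 120.10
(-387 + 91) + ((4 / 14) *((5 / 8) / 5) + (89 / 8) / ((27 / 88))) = -196337 / 756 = -259.71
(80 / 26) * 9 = 360 / 13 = 27.69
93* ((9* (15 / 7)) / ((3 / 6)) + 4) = 27714 / 7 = 3959.14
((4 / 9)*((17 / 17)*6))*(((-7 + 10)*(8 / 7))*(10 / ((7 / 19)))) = 12160 / 49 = 248.16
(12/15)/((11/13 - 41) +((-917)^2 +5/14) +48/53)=38584/40554200755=0.00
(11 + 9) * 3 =60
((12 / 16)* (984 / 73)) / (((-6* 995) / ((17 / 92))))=-2091 / 6682420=-0.00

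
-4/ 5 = -0.80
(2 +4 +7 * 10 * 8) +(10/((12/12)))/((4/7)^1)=1167/2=583.50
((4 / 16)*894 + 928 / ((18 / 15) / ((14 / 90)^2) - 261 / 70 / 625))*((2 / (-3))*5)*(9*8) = -294255833240 / 5061891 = -58131.60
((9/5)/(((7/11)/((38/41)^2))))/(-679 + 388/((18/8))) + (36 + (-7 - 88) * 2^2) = -92271981764/268228765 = -344.00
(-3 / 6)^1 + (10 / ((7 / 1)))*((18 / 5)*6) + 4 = 481 / 14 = 34.36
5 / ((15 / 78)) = 26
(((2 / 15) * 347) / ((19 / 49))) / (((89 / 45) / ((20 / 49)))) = 24.62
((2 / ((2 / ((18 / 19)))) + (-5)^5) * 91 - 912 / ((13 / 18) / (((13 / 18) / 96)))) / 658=-10803335 / 25004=-432.06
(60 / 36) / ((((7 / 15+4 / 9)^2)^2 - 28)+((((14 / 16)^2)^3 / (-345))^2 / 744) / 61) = -3758511094016193331200000 / 61588981211755473075001573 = -0.06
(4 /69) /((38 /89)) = 178 /1311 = 0.14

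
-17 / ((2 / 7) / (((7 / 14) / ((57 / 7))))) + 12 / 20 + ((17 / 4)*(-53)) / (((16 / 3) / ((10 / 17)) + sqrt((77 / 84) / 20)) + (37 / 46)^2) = -177723277734421 / 6769426800615 + 3782051115*sqrt(165) / 95009498956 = -25.74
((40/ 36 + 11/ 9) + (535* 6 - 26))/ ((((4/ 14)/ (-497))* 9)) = -33255761/ 54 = -615847.43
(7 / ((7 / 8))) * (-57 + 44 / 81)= -36584 / 81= -451.65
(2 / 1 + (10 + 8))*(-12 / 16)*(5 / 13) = -75 / 13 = -5.77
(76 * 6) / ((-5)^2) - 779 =-19019 / 25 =-760.76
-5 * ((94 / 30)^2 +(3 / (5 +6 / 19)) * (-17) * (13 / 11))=7.60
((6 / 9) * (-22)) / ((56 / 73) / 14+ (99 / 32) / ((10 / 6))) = -7.67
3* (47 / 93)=1.52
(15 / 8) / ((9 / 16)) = 10 / 3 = 3.33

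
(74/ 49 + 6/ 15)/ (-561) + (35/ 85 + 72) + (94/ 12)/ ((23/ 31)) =82.97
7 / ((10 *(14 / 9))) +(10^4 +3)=200069 / 20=10003.45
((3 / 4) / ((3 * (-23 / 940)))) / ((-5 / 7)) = 329 / 23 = 14.30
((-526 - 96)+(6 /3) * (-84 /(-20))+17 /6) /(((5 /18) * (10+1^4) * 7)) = -54969 /1925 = -28.56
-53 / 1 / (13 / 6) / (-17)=318 / 221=1.44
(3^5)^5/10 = 847288609443/10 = 84728860944.30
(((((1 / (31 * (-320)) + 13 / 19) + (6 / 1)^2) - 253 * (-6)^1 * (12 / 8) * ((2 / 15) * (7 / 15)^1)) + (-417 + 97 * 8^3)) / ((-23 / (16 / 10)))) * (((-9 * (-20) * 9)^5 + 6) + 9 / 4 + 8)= -415767190242932127918740781 / 10837600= -38363400590807201586.95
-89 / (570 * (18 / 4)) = -89 / 2565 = -0.03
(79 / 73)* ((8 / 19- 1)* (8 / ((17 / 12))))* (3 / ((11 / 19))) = -22752 / 1241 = -18.33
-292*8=-2336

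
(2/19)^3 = 8/6859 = 0.00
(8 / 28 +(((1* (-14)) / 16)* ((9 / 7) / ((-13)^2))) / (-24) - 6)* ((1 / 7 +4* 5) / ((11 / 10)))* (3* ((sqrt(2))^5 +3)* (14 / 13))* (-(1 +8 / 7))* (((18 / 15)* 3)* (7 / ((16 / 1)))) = 6737647635 / 1968512 +2245882545* sqrt(2) / 492128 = 9876.64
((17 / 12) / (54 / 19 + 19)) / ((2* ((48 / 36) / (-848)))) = -17119 / 830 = -20.63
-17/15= -1.13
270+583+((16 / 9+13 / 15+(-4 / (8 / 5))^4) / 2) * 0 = 853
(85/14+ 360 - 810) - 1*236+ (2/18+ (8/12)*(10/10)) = -85573/126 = -679.15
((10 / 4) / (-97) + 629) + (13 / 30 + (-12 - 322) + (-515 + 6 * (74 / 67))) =-20760949 / 97485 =-212.97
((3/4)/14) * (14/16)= 3/64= 0.05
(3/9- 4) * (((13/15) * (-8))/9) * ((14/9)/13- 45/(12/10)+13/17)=-6408908/61965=-103.43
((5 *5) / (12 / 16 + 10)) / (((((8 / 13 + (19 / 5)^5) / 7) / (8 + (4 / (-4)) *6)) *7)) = 8125000 / 1385214341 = 0.01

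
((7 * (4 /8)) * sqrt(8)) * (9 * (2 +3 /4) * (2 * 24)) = 8316 * sqrt(2) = 11760.60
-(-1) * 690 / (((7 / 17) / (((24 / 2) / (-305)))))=-28152 / 427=-65.93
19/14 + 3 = 61/14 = 4.36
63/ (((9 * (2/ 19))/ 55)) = 7315/ 2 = 3657.50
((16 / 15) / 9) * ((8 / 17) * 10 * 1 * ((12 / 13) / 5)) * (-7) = -7168 / 9945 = -0.72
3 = 3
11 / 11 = 1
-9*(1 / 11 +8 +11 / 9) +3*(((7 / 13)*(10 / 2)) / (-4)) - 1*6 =-52531 / 572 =-91.84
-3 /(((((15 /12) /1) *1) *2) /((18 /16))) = -27 /20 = -1.35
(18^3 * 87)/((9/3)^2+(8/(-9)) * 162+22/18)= -1141614/301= -3792.74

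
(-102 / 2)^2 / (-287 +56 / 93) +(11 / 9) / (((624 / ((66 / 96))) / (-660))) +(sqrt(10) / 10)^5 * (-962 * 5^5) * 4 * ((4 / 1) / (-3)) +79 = 13767436811 / 199442880 +48100 * sqrt(10) / 3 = 50770.88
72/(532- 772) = -3/10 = -0.30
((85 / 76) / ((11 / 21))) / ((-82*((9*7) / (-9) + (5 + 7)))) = -357 / 68552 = -0.01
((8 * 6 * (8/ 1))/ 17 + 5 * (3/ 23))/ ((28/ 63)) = 81783/ 1564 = 52.29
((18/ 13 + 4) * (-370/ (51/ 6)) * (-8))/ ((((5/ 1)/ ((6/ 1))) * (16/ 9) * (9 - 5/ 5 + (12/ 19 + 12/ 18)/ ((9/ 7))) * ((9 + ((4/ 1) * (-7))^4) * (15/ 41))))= 196111692/ 313928470115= 0.00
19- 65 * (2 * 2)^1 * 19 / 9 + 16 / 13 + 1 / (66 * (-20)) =-27215359 / 51480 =-528.66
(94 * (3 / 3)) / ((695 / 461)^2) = 19976974 / 483025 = 41.36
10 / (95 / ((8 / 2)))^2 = 32 / 1805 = 0.02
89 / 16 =5.56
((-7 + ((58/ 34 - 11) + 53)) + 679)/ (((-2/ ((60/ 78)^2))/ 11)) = -6691850/ 2873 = -2329.22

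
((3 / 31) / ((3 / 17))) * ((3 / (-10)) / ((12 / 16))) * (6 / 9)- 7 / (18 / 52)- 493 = -716149 / 1395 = -513.37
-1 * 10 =-10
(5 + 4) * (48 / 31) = 432 / 31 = 13.94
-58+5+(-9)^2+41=69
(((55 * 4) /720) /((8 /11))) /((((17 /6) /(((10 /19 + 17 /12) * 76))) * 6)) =53603 /14688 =3.65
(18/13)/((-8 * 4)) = -9/208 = -0.04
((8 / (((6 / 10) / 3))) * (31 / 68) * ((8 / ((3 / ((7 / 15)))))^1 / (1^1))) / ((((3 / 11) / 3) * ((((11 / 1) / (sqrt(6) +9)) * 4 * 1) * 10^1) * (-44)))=-217 / 1870 -217 * sqrt(6) / 16830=-0.15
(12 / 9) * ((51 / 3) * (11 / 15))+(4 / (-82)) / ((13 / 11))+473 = 489.58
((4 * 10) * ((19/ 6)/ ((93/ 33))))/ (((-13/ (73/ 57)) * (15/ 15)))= -16060/ 3627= -4.43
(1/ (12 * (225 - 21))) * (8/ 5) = 1/ 1530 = 0.00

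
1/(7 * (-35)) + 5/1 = 1224/245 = 5.00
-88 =-88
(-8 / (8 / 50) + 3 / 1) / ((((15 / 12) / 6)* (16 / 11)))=-155.10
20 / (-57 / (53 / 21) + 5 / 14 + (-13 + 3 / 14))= -742 / 1299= -0.57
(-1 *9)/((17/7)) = -63/17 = -3.71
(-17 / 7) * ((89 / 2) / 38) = -1513 / 532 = -2.84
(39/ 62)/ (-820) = -39/ 50840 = -0.00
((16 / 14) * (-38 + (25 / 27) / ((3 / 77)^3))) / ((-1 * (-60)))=22771246 / 76545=297.49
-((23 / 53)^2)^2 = -279841 / 7890481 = -0.04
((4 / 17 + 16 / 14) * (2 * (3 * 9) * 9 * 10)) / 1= 797040 / 119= 6697.82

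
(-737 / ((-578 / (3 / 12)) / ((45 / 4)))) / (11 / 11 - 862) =-11055 / 2654176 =-0.00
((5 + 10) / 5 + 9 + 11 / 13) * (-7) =-1169 / 13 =-89.92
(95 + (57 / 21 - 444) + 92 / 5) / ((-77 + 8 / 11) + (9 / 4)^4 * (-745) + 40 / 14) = 1700864 / 99426035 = 0.02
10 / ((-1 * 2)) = -5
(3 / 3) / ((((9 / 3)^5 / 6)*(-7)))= -2 / 567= -0.00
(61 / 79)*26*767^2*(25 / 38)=11662829425 / 1501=7770039.59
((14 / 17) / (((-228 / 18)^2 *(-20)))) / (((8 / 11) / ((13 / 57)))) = -0.00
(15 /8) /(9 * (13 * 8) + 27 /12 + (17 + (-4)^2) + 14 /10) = 75 /38906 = 0.00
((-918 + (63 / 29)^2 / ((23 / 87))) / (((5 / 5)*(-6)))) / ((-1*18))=-22237 / 2668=-8.33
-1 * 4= -4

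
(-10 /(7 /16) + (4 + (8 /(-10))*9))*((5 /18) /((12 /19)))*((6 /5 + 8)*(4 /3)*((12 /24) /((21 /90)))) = -132848 /441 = -301.24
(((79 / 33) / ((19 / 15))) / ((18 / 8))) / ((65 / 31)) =9796 / 24453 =0.40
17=17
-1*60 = -60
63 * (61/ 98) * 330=90585/ 7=12940.71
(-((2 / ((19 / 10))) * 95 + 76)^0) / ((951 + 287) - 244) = -1 / 994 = -0.00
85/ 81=1.05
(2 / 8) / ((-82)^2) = 1 / 26896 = 0.00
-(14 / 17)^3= -2744 / 4913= -0.56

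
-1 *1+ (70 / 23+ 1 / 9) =446 / 207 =2.15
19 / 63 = 0.30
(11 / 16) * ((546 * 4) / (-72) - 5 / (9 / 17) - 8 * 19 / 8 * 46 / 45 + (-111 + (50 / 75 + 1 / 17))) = -29711 / 255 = -116.51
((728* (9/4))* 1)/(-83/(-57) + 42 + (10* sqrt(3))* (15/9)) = 231267582/3428029 - 88697700* sqrt(3)/3428029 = 22.65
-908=-908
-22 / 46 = -11 / 23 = -0.48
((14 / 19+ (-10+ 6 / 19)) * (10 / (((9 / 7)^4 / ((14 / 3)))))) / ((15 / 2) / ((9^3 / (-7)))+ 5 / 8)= -18286016 / 66177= -276.32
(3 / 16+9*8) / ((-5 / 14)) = -1617 / 8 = -202.12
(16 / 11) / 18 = 8 / 99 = 0.08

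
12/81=4/27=0.15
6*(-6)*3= -108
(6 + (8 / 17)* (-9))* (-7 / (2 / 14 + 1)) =-735 / 68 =-10.81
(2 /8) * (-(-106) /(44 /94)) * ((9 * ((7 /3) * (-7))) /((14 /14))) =-366177 /44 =-8322.20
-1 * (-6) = 6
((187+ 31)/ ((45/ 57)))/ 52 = 2071/ 390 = 5.31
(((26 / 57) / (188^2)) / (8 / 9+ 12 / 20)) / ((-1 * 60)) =-13 / 89985824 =-0.00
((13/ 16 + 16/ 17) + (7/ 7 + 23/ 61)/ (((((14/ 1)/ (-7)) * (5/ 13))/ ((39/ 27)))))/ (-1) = 207097/ 248880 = 0.83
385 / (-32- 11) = -385 / 43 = -8.95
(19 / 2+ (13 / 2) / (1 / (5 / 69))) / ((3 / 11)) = 7568 / 207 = 36.56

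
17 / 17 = 1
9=9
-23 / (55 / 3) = -1.25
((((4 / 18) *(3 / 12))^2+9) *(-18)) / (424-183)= -2917 / 4338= -0.67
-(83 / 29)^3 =-571787 / 24389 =-23.44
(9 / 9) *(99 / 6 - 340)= -647 / 2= -323.50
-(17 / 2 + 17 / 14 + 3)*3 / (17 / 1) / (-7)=267 / 833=0.32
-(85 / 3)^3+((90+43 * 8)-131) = -605944 / 27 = -22442.37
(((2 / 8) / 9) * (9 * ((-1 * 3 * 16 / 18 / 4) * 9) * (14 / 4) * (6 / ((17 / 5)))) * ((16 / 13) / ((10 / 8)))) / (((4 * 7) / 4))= -288 / 221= -1.30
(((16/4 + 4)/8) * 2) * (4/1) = 8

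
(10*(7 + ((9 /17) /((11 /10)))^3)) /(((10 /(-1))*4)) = -46503421 /26156812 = -1.78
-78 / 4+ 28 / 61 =-2323 / 122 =-19.04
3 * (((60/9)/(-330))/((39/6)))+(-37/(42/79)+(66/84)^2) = -5800721/84084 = -68.99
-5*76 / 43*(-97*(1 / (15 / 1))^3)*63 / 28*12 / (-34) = -3686 / 18275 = -0.20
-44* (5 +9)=-616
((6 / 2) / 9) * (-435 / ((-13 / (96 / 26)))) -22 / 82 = 283501 / 6929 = 40.92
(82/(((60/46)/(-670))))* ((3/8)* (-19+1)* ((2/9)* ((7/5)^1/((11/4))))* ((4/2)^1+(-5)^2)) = 47764836/55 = 868451.56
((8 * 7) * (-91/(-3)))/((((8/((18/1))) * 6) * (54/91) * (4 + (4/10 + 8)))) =289835/3348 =86.57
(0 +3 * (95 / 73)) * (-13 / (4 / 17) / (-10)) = 12597 / 584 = 21.57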